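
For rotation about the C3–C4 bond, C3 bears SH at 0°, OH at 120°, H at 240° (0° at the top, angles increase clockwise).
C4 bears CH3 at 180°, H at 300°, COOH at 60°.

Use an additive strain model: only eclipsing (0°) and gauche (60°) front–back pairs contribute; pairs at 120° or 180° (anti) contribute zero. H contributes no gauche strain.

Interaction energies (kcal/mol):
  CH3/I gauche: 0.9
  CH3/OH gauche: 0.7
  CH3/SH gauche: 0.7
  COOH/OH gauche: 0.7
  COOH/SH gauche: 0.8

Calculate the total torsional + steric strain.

2.2 kcal/mol

This conformer (staggered): SH–COOH gauche, OH–CH3 gauche, OH–COOH gauche; 0.8 + 0.7 + 0.7 = 2.2 kcal/mol.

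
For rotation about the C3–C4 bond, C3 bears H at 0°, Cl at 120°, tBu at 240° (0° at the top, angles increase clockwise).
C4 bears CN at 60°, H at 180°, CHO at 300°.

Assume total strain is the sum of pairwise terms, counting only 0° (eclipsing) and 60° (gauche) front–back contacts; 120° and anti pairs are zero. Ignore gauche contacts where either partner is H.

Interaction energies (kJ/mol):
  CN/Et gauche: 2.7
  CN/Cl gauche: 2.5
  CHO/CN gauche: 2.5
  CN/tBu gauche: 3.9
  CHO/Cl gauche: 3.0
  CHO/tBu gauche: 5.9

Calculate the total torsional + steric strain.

This conformer is staggered. Cl at 120° is gauche with CN at 60° (2.5); tBu at 240° is gauche with CHO at 300° (5.9). Total 8.4 kJ/mol.

8.4 kJ/mol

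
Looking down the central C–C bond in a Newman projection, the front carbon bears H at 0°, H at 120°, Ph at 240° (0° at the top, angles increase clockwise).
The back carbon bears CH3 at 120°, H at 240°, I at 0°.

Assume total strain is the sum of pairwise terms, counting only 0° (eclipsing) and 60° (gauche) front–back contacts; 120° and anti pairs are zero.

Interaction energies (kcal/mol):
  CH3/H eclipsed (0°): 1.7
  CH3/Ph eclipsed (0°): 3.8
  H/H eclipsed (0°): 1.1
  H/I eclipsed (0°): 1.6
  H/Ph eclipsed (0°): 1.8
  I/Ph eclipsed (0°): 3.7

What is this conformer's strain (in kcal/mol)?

This conformer (eclipsed): H–I eclipsed, H–CH3 eclipsed, Ph–H eclipsed; 1.6 + 1.7 + 1.8 = 5.1 kcal/mol.

5.1 kcal/mol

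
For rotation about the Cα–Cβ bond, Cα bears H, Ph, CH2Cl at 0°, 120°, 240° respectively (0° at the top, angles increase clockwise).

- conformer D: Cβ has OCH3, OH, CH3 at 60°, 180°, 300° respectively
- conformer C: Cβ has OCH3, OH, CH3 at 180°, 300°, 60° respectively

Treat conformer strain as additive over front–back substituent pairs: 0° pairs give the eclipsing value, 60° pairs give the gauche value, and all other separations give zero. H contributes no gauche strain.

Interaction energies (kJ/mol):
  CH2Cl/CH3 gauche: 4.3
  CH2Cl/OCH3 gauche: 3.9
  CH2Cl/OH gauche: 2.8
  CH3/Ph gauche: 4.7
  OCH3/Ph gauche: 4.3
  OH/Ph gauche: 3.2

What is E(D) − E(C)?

-1.1 kJ/mol

D (staggered): Ph(120°)/OCH3(60°) gauche 4.3; Ph(120°)/OH(180°) gauche 3.2; CH2Cl(240°)/OH(180°) gauche 2.8; CH2Cl(240°)/CH3(300°) gauche 4.3 → 14.6 kJ/mol.
C (staggered): Ph(120°)/OCH3(180°) gauche 4.3; Ph(120°)/CH3(60°) gauche 4.7; CH2Cl(240°)/OCH3(180°) gauche 3.9; CH2Cl(240°)/OH(300°) gauche 2.8 → 15.7 kJ/mol.
E(D) − E(C) = 14.6 − 15.7 = -1.1 kJ/mol.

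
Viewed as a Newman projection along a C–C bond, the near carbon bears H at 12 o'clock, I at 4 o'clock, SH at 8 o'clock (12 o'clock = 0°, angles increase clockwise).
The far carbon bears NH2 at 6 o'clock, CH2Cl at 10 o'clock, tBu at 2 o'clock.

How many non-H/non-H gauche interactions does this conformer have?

Non-H gauche pairs: I(120°)/NH2(180°); I(120°)/tBu(60°); SH(240°)/NH2(180°); SH(240°)/CH2Cl(300°) — 4 interactions.

4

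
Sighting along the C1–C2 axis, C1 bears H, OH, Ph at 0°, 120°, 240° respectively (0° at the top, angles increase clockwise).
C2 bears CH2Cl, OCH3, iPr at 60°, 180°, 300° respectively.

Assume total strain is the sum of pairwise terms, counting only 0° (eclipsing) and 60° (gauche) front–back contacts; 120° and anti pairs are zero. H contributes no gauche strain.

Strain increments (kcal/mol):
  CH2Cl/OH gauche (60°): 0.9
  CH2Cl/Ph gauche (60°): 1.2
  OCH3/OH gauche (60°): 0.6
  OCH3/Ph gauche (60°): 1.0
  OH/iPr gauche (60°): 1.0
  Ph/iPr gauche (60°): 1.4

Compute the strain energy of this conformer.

3.9 kcal/mol

This conformer is staggered. OH at 120° is gauche with CH2Cl at 60° (0.9); OH at 120° is gauche with OCH3 at 180° (0.6); Ph at 240° is gauche with OCH3 at 180° (1.0); Ph at 240° is gauche with iPr at 300° (1.4). Total 3.9 kcal/mol.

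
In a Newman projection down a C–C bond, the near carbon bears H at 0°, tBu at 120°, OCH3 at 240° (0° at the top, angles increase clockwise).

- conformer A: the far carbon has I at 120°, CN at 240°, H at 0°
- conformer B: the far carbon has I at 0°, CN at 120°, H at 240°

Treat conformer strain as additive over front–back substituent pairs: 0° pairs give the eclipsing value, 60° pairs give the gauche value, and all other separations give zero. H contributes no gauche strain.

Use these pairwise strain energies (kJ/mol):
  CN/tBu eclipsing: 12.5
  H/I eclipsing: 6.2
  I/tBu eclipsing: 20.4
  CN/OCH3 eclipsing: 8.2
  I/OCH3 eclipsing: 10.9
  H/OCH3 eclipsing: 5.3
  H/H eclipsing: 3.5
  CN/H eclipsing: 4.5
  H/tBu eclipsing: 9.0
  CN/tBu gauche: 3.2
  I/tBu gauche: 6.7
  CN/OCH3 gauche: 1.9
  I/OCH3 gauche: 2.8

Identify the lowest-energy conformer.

B

A is eclipsed. H at 0° is eclipsed with H at 0° (3.5); tBu at 120° is eclipsed with I at 120° (20.4); OCH3 at 240° is eclipsed with CN at 240° (8.2). Total 32.1 kJ/mol.
B is eclipsed. H at 0° is eclipsed with I at 0° (6.2); tBu at 120° is eclipsed with CN at 120° (12.5); OCH3 at 240° is eclipsed with H at 240° (5.3). Total 24.0 kJ/mol.
B has the lowest total (24.0 kJ/mol).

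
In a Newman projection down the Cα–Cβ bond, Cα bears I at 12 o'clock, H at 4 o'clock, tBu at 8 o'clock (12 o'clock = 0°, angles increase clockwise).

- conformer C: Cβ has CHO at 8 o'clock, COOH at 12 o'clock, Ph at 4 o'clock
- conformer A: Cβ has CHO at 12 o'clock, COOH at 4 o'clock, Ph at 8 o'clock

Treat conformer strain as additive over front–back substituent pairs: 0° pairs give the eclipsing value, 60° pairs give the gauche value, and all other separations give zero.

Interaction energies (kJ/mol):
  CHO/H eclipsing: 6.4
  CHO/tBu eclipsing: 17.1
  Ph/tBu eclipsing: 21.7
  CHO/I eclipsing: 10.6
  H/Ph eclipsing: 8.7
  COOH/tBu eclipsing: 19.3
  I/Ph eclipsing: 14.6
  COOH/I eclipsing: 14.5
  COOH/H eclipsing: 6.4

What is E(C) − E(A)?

+1.6 kJ/mol

C (eclipsed): I–COOH eclipsed, H–Ph eclipsed, tBu–CHO eclipsed; 14.5 + 8.7 + 17.1 = 40.3 kJ/mol.
A (eclipsed): I–CHO eclipsed, H–COOH eclipsed, tBu–Ph eclipsed; 10.6 + 6.4 + 21.7 = 38.7 kJ/mol.
E(C) − E(A) = 40.3 − 38.7 = +1.6 kJ/mol.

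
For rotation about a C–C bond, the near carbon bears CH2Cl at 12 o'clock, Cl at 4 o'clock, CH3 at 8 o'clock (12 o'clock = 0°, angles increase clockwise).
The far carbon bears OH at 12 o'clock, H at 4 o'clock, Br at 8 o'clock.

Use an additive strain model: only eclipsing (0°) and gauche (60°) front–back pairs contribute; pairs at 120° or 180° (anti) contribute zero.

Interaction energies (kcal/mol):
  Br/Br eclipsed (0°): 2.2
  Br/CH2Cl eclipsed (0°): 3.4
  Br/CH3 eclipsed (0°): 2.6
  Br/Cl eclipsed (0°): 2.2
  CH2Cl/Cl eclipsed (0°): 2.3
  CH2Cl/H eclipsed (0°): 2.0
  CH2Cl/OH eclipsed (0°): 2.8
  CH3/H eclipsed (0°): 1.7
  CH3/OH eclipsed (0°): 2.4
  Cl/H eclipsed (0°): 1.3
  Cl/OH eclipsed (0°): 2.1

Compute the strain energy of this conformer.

This conformer is eclipsed. CH2Cl at 0° is eclipsed with OH at 0° (2.8); Cl at 120° is eclipsed with H at 120° (1.3); CH3 at 240° is eclipsed with Br at 240° (2.6). Total 6.7 kcal/mol.

6.7 kcal/mol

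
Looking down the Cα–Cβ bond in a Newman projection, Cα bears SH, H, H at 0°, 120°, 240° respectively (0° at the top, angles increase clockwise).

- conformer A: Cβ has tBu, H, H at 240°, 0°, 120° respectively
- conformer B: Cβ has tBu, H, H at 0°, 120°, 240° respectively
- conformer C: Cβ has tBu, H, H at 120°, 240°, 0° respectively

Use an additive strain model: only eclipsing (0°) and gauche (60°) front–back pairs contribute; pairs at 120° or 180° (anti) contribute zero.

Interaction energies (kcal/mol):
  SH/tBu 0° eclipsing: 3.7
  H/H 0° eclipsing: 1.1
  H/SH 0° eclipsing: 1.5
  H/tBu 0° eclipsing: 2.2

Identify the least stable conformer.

A (eclipsed): SH–H eclipsed, H–H eclipsed, H–tBu eclipsed; 1.5 + 1.1 + 2.2 = 4.8 kcal/mol.
B (eclipsed): SH–tBu eclipsed, H–H eclipsed, H–H eclipsed; 3.7 + 1.1 + 1.1 = 5.9 kcal/mol.
C (eclipsed): SH–H eclipsed, H–tBu eclipsed, H–H eclipsed; 1.5 + 2.2 + 1.1 = 4.8 kcal/mol.
B has the highest total (5.9 kcal/mol).

B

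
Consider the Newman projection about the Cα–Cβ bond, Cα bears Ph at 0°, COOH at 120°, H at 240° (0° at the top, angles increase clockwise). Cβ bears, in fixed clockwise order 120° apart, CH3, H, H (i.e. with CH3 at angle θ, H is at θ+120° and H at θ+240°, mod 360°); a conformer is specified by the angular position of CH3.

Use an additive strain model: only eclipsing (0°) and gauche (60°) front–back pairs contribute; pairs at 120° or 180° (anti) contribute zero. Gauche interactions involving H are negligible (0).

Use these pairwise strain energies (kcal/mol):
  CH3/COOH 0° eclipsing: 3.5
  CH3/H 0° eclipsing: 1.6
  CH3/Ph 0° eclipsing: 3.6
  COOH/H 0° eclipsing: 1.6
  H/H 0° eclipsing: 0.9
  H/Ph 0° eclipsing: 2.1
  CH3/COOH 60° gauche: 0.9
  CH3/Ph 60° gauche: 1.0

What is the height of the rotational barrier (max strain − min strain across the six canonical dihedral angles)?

CH3 at 0° (eclipsed): Ph–CH3 eclipsed, COOH–H eclipsed, H–H eclipsed; 3.6 + 1.6 + 0.9 = 6.1 kcal/mol.
CH3 at 60° (staggered): Ph–CH3 gauche, COOH–CH3 gauche; 1.0 + 0.9 = 1.9 kcal/mol.
CH3 at 120° (eclipsed): Ph–H eclipsed, COOH–CH3 eclipsed, H–H eclipsed; 2.1 + 3.5 + 0.9 = 6.5 kcal/mol.
CH3 at 180° (staggered): COOH–CH3 gauche; 0.9 = 0.9 kcal/mol.
CH3 at 240° (eclipsed): Ph–H eclipsed, COOH–H eclipsed, H–CH3 eclipsed; 2.1 + 1.6 + 1.6 = 5.3 kcal/mol.
CH3 at 300° (staggered): Ph–CH3 gauche; 1.0 = 1.0 kcal/mol.
Max at 120° (6.5 kcal/mol), min at 180° (0.9 kcal/mol); barrier = 5.6 kcal/mol.

5.6 kcal/mol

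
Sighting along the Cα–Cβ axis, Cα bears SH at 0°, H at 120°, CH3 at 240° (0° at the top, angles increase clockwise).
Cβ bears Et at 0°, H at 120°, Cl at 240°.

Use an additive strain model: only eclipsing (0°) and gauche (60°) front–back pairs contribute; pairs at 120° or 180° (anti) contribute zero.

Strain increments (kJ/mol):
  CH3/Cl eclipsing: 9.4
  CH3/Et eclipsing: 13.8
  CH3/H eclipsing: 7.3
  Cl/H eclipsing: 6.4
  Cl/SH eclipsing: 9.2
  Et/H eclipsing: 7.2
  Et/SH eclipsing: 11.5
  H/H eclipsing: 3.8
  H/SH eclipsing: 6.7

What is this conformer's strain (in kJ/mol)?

This conformer (eclipsed): SH(0°)/Et(0°) eclipsed 11.5; H(120°)/H(120°) eclipsed 3.8; CH3(240°)/Cl(240°) eclipsed 9.4 → 24.7 kJ/mol.

24.7 kJ/mol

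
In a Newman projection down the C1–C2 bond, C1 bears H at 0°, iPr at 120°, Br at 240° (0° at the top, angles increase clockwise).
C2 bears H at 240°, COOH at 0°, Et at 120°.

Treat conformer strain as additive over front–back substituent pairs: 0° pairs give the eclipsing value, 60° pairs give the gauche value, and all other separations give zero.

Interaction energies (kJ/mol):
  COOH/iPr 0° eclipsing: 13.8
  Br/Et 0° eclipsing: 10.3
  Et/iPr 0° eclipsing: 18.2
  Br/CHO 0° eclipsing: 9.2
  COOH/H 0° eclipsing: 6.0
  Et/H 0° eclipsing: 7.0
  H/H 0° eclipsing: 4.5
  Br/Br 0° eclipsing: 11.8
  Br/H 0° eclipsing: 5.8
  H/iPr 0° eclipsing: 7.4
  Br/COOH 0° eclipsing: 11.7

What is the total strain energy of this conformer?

30.0 kJ/mol

This conformer (eclipsed): H(0°)/COOH(0°) eclipsed 6.0; iPr(120°)/Et(120°) eclipsed 18.2; Br(240°)/H(240°) eclipsed 5.8 → 30.0 kJ/mol.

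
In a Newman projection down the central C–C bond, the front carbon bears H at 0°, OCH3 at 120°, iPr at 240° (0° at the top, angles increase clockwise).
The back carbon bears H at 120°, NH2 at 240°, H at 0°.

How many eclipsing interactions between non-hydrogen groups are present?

1

Non-H eclipsing pairs: iPr(240°)/NH2(240°) — 1 interaction.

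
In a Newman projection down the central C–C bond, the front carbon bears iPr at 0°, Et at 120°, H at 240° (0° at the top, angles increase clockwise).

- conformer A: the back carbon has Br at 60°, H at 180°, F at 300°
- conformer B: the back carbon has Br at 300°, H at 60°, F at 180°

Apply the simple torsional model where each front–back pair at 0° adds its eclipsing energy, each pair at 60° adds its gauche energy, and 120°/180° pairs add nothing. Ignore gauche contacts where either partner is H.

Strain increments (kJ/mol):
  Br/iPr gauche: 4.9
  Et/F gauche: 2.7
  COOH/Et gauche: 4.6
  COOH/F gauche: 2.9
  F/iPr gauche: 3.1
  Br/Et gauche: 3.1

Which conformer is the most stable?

B

A (staggered): iPr(0°)/Br(60°) gauche 4.9; iPr(0°)/F(300°) gauche 3.1; Et(120°)/Br(60°) gauche 3.1 → 11.1 kJ/mol.
B (staggered): iPr(0°)/Br(300°) gauche 4.9; Et(120°)/F(180°) gauche 2.7 → 7.6 kJ/mol.
B has the lowest total (7.6 kJ/mol).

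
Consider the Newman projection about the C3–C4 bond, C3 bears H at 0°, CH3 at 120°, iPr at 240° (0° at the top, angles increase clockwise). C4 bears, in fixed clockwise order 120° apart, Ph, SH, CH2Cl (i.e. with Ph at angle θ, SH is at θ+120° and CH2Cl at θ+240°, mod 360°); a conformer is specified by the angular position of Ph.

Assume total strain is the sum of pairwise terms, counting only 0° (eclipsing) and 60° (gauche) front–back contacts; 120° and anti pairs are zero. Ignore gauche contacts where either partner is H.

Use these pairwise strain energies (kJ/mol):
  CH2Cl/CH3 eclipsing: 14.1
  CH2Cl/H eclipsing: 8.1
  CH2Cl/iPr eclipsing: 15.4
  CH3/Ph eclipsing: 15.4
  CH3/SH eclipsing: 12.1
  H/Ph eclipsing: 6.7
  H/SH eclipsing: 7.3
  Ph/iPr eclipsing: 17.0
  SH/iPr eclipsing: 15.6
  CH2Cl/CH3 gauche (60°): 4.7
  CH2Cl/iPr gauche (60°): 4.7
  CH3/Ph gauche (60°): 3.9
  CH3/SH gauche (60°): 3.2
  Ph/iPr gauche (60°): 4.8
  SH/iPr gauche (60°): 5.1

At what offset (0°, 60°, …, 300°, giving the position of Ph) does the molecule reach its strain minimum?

Ph at 0° (eclipsed): H–Ph eclipsed, CH3–SH eclipsed, iPr–CH2Cl eclipsed; 6.7 + 12.1 + 15.4 = 34.2 kJ/mol.
Ph at 60° (staggered): CH3–Ph gauche, CH3–SH gauche, iPr–SH gauche, iPr–CH2Cl gauche; 3.9 + 3.2 + 5.1 + 4.7 = 16.9 kJ/mol.
Ph at 120° (eclipsed): H–CH2Cl eclipsed, CH3–Ph eclipsed, iPr–SH eclipsed; 8.1 + 15.4 + 15.6 = 39.1 kJ/mol.
Ph at 180° (staggered): CH3–Ph gauche, CH3–CH2Cl gauche, iPr–Ph gauche, iPr–SH gauche; 3.9 + 4.7 + 4.8 + 5.1 = 18.5 kJ/mol.
Ph at 240° (eclipsed): H–SH eclipsed, CH3–CH2Cl eclipsed, iPr–Ph eclipsed; 7.3 + 14.1 + 17.0 = 38.4 kJ/mol.
Ph at 300° (staggered): CH3–SH gauche, CH3–CH2Cl gauche, iPr–Ph gauche, iPr–CH2Cl gauche; 3.2 + 4.7 + 4.8 + 4.7 = 17.4 kJ/mol.
The minimum (16.9 kJ/mol) occurs with Ph at 60°.

60°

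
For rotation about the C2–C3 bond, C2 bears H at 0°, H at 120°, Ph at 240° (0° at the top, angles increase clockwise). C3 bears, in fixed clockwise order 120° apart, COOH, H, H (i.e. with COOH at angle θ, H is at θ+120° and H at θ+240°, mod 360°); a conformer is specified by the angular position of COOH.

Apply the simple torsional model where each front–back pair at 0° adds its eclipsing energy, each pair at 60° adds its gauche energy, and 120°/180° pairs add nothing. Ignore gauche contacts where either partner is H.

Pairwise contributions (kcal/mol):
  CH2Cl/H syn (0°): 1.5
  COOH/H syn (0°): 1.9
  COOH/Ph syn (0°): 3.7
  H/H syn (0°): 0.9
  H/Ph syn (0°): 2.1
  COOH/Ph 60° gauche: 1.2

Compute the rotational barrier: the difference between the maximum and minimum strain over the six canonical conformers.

COOH at 0° is eclipsed. H at 0° is eclipsed with COOH at 0° (1.9); H at 120° is eclipsed with H at 120° (0.9); Ph at 240° is eclipsed with H at 240° (2.1). Total 4.9 kcal/mol.
COOH at 60° (staggered): no non-H gauche contacts → 0.0 kcal/mol.
COOH at 120° is eclipsed. H at 0° is eclipsed with H at 0° (0.9); H at 120° is eclipsed with COOH at 120° (1.9); Ph at 240° is eclipsed with H at 240° (2.1). Total 4.9 kcal/mol.
COOH at 180° is staggered. Ph at 240° is gauche with COOH at 180° (1.2). Total 1.2 kcal/mol.
COOH at 240° is eclipsed. H at 0° is eclipsed with H at 0° (0.9); H at 120° is eclipsed with H at 120° (0.9); Ph at 240° is eclipsed with COOH at 240° (3.7). Total 5.5 kcal/mol.
COOH at 300° is staggered. Ph at 240° is gauche with COOH at 300° (1.2). Total 1.2 kcal/mol.
Max at 240° (5.5 kcal/mol), min at 60° (0.0 kcal/mol); barrier = 5.5 kcal/mol.

5.5 kcal/mol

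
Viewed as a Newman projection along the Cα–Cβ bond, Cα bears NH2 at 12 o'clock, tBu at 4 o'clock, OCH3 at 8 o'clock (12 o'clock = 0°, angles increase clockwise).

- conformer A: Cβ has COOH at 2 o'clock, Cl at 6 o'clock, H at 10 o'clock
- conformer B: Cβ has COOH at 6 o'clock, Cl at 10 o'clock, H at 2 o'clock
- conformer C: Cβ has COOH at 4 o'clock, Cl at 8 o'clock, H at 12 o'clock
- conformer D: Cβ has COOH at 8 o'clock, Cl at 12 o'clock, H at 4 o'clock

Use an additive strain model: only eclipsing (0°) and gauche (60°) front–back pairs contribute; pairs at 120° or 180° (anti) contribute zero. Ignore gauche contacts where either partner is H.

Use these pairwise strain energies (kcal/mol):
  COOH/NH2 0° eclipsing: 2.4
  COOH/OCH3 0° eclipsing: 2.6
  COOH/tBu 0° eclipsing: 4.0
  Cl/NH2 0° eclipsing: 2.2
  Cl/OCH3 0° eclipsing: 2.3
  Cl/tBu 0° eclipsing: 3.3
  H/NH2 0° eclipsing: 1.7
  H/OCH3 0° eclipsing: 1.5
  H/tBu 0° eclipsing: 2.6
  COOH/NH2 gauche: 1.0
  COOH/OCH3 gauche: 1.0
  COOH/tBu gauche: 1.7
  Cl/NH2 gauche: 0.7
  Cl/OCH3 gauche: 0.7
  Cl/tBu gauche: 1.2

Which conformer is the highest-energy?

A (staggered): NH2(0°)/COOH(60°) gauche 1.0; tBu(120°)/COOH(60°) gauche 1.7; tBu(120°)/Cl(180°) gauche 1.2; OCH3(240°)/Cl(180°) gauche 0.7 → 4.6 kcal/mol.
B (staggered): NH2(0°)/Cl(300°) gauche 0.7; tBu(120°)/COOH(180°) gauche 1.7; OCH3(240°)/COOH(180°) gauche 1.0; OCH3(240°)/Cl(300°) gauche 0.7 → 4.1 kcal/mol.
C (eclipsed): NH2(0°)/H(0°) eclipsed 1.7; tBu(120°)/COOH(120°) eclipsed 4.0; OCH3(240°)/Cl(240°) eclipsed 2.3 → 8.0 kcal/mol.
D (eclipsed): NH2(0°)/Cl(0°) eclipsed 2.2; tBu(120°)/H(120°) eclipsed 2.6; OCH3(240°)/COOH(240°) eclipsed 2.6 → 7.4 kcal/mol.
C has the highest total (8.0 kcal/mol).

C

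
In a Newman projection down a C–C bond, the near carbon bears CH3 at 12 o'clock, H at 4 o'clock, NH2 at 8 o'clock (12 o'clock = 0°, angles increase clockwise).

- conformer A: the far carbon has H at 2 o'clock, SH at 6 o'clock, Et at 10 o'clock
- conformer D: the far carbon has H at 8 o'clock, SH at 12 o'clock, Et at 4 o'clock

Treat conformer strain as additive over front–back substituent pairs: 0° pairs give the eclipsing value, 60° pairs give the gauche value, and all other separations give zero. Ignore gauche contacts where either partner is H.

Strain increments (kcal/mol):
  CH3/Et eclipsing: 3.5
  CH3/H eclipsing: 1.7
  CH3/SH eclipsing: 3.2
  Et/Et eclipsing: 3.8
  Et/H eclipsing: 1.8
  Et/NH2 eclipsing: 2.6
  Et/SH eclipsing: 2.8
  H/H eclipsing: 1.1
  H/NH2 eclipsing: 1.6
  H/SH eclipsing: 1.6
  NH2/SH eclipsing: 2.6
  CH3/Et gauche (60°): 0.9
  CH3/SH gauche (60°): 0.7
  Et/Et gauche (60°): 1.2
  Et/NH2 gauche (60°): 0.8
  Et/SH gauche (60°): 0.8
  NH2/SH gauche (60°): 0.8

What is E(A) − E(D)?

-4.1 kcal/mol

A is staggered. CH3 at 0° is gauche with Et at 300° (0.9); NH2 at 240° is gauche with SH at 180° (0.8); NH2 at 240° is gauche with Et at 300° (0.8). Total 2.5 kcal/mol.
D is eclipsed. CH3 at 0° is eclipsed with SH at 0° (3.2); H at 120° is eclipsed with Et at 120° (1.8); NH2 at 240° is eclipsed with H at 240° (1.6). Total 6.6 kcal/mol.
E(A) − E(D) = 2.5 − 6.6 = -4.1 kcal/mol.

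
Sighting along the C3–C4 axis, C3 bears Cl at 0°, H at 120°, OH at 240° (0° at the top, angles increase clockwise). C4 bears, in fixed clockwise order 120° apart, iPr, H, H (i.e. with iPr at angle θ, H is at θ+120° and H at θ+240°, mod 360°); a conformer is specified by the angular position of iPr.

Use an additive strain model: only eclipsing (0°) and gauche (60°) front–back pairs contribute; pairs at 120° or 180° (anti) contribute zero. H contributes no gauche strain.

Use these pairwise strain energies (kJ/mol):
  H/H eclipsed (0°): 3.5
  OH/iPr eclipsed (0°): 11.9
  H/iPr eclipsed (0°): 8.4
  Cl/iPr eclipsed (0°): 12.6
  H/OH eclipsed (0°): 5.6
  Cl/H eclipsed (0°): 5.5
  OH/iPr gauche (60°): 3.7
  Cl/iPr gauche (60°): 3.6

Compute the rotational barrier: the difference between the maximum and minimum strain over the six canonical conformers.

iPr at 0° (eclipsed): Cl–iPr eclipsed, H–H eclipsed, OH–H eclipsed; 12.6 + 3.5 + 5.6 = 21.7 kJ/mol.
iPr at 60° (staggered): Cl–iPr gauche; 3.6 = 3.6 kJ/mol.
iPr at 120° (eclipsed): Cl–H eclipsed, H–iPr eclipsed, OH–H eclipsed; 5.5 + 8.4 + 5.6 = 19.5 kJ/mol.
iPr at 180° (staggered): OH–iPr gauche; 3.7 = 3.7 kJ/mol.
iPr at 240° (eclipsed): Cl–H eclipsed, H–H eclipsed, OH–iPr eclipsed; 5.5 + 3.5 + 11.9 = 20.9 kJ/mol.
iPr at 300° (staggered): Cl–iPr gauche, OH–iPr gauche; 3.6 + 3.7 = 7.3 kJ/mol.
Max at 0° (21.7 kJ/mol), min at 60° (3.6 kJ/mol); barrier = 18.1 kJ/mol.

18.1 kJ/mol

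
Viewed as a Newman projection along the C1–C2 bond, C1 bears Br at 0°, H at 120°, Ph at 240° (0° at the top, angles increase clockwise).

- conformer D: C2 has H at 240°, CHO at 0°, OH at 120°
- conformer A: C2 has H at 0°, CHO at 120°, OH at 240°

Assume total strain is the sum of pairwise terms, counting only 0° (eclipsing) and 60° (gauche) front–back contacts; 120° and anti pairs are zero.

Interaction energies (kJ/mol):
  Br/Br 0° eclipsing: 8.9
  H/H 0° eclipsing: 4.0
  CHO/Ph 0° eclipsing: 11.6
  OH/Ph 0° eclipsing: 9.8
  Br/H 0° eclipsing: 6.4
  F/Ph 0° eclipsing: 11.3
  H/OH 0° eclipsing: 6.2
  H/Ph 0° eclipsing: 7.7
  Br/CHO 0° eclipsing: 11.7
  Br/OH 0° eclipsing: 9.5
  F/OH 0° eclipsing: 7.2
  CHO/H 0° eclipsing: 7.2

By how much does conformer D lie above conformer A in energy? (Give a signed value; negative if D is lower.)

D is eclipsed. Br at 0° is eclipsed with CHO at 0° (11.7); H at 120° is eclipsed with OH at 120° (6.2); Ph at 240° is eclipsed with H at 240° (7.7). Total 25.6 kJ/mol.
A is eclipsed. Br at 0° is eclipsed with H at 0° (6.4); H at 120° is eclipsed with CHO at 120° (7.2); Ph at 240° is eclipsed with OH at 240° (9.8). Total 23.4 kJ/mol.
E(D) − E(A) = 25.6 − 23.4 = +2.2 kJ/mol.

+2.2 kJ/mol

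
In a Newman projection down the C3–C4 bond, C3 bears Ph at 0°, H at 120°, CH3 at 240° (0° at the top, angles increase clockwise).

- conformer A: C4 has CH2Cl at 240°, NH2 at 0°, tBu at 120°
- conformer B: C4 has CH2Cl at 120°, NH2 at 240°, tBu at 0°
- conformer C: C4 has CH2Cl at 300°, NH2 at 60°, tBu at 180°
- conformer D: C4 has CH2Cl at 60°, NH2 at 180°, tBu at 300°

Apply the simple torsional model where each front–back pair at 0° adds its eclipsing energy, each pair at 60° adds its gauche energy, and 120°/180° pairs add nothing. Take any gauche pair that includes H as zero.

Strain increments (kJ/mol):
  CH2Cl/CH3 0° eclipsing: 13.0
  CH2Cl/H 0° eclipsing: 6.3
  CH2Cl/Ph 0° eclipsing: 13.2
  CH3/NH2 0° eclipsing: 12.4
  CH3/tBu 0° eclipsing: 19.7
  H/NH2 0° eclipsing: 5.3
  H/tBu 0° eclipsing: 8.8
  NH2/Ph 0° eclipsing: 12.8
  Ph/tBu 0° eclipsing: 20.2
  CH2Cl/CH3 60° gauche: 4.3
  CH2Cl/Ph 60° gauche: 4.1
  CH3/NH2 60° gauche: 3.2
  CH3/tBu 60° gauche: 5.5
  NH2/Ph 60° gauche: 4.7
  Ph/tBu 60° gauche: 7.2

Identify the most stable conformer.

A (eclipsed): Ph(0°)/NH2(0°) eclipsed 12.8; H(120°)/tBu(120°) eclipsed 8.8; CH3(240°)/CH2Cl(240°) eclipsed 13.0 → 34.6 kJ/mol.
B (eclipsed): Ph(0°)/tBu(0°) eclipsed 20.2; H(120°)/CH2Cl(120°) eclipsed 6.3; CH3(240°)/NH2(240°) eclipsed 12.4 → 38.9 kJ/mol.
C (staggered): Ph(0°)/CH2Cl(300°) gauche 4.1; Ph(0°)/NH2(60°) gauche 4.7; CH3(240°)/CH2Cl(300°) gauche 4.3; CH3(240°)/tBu(180°) gauche 5.5 → 18.6 kJ/mol.
D (staggered): Ph(0°)/CH2Cl(60°) gauche 4.1; Ph(0°)/tBu(300°) gauche 7.2; CH3(240°)/NH2(180°) gauche 3.2; CH3(240°)/tBu(300°) gauche 5.5 → 20.0 kJ/mol.
C has the lowest total (18.6 kJ/mol).

C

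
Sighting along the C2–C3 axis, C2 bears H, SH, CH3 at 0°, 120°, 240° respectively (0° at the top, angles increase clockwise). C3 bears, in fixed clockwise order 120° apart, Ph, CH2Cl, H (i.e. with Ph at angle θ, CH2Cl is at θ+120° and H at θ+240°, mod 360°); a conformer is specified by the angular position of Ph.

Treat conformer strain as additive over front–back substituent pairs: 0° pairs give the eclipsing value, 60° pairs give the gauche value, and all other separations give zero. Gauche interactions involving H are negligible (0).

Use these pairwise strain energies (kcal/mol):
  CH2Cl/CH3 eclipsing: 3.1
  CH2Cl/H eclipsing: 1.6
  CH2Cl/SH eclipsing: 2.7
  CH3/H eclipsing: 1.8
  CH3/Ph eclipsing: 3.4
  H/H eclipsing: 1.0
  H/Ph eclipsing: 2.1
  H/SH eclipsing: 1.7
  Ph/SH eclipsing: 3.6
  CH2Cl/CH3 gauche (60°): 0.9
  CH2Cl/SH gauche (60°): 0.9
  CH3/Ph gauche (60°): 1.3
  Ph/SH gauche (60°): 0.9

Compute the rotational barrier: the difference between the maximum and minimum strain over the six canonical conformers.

Ph at 0° (eclipsed): H(0°)/Ph(0°) eclipsed 2.1; SH(120°)/CH2Cl(120°) eclipsed 2.7; CH3(240°)/H(240°) eclipsed 1.8 → 6.6 kcal/mol.
Ph at 60° (staggered): SH(120°)/Ph(60°) gauche 0.9; SH(120°)/CH2Cl(180°) gauche 0.9; CH3(240°)/CH2Cl(180°) gauche 0.9 → 2.7 kcal/mol.
Ph at 120° (eclipsed): H(0°)/H(0°) eclipsed 1.0; SH(120°)/Ph(120°) eclipsed 3.6; CH3(240°)/CH2Cl(240°) eclipsed 3.1 → 7.7 kcal/mol.
Ph at 180° (staggered): SH(120°)/Ph(180°) gauche 0.9; CH3(240°)/Ph(180°) gauche 1.3; CH3(240°)/CH2Cl(300°) gauche 0.9 → 3.1 kcal/mol.
Ph at 240° (eclipsed): H(0°)/CH2Cl(0°) eclipsed 1.6; SH(120°)/H(120°) eclipsed 1.7; CH3(240°)/Ph(240°) eclipsed 3.4 → 6.7 kcal/mol.
Ph at 300° (staggered): SH(120°)/CH2Cl(60°) gauche 0.9; CH3(240°)/Ph(300°) gauche 1.3 → 2.2 kcal/mol.
Max at 120° (7.7 kcal/mol), min at 300° (2.2 kcal/mol); barrier = 5.5 kcal/mol.

5.5 kcal/mol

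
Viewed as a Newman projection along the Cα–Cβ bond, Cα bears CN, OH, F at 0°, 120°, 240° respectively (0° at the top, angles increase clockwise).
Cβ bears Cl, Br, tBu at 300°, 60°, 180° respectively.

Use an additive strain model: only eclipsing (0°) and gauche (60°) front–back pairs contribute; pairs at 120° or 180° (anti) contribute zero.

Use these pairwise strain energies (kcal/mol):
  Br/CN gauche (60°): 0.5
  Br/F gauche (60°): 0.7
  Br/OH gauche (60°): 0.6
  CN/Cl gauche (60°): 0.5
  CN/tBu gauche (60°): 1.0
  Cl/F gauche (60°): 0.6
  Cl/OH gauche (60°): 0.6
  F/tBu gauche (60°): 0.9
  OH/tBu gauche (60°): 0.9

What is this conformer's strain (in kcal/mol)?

4.0 kcal/mol

This conformer (staggered): CN–Cl gauche, CN–Br gauche, OH–Br gauche, OH–tBu gauche, F–Cl gauche, F–tBu gauche; 0.5 + 0.5 + 0.6 + 0.9 + 0.6 + 0.9 = 4.0 kcal/mol.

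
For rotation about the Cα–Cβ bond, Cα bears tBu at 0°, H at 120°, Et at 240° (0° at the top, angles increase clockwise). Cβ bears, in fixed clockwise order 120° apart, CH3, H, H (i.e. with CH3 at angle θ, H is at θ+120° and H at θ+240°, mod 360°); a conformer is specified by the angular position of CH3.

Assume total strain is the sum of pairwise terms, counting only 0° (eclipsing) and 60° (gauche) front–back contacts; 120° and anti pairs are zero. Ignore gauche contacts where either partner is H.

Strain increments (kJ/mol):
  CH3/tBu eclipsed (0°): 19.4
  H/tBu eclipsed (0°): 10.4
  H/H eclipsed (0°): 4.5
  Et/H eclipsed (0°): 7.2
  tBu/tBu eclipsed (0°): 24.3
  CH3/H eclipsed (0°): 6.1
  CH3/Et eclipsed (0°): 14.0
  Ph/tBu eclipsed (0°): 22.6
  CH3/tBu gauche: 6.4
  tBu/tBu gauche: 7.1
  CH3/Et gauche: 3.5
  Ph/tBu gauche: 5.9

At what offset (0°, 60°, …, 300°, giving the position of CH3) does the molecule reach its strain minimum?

CH3 at 0° is eclipsed. tBu at 0° is eclipsed with CH3 at 0° (19.4); H at 120° is eclipsed with H at 120° (4.5); Et at 240° is eclipsed with H at 240° (7.2). Total 31.1 kJ/mol.
CH3 at 60° is staggered. tBu at 0° is gauche with CH3 at 60° (6.4). Total 6.4 kJ/mol.
CH3 at 120° is eclipsed. tBu at 0° is eclipsed with H at 0° (10.4); H at 120° is eclipsed with CH3 at 120° (6.1); Et at 240° is eclipsed with H at 240° (7.2). Total 23.7 kJ/mol.
CH3 at 180° is staggered. Et at 240° is gauche with CH3 at 180° (3.5). Total 3.5 kJ/mol.
CH3 at 240° is eclipsed. tBu at 0° is eclipsed with H at 0° (10.4); H at 120° is eclipsed with H at 120° (4.5); Et at 240° is eclipsed with CH3 at 240° (14.0). Total 28.9 kJ/mol.
CH3 at 300° is staggered. tBu at 0° is gauche with CH3 at 300° (6.4); Et at 240° is gauche with CH3 at 300° (3.5). Total 9.9 kJ/mol.
The minimum (3.5 kJ/mol) occurs with CH3 at 180°.

180°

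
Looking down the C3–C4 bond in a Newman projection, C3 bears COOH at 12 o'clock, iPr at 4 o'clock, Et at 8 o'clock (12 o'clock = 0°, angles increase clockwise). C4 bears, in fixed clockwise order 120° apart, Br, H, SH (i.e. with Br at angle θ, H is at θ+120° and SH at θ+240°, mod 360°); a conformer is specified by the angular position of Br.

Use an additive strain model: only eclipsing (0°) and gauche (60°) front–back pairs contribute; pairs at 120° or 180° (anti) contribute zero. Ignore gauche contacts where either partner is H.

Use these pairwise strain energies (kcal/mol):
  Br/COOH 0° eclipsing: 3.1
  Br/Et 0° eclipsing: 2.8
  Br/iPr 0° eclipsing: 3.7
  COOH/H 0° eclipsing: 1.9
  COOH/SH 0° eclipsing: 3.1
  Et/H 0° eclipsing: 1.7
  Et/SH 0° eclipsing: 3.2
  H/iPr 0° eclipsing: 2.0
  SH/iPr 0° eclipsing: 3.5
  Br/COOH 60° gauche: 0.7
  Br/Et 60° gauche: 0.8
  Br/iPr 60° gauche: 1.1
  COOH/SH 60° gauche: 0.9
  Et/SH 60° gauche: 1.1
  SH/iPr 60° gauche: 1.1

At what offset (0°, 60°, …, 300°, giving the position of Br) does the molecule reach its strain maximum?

120°

Br at 0° (eclipsed): COOH(0°)/Br(0°) eclipsed 3.1; iPr(120°)/H(120°) eclipsed 2.0; Et(240°)/SH(240°) eclipsed 3.2 → 8.3 kcal/mol.
Br at 60° (staggered): COOH(0°)/Br(60°) gauche 0.7; COOH(0°)/SH(300°) gauche 0.9; iPr(120°)/Br(60°) gauche 1.1; Et(240°)/SH(300°) gauche 1.1 → 3.8 kcal/mol.
Br at 120° (eclipsed): COOH(0°)/SH(0°) eclipsed 3.1; iPr(120°)/Br(120°) eclipsed 3.7; Et(240°)/H(240°) eclipsed 1.7 → 8.5 kcal/mol.
Br at 180° (staggered): COOH(0°)/SH(60°) gauche 0.9; iPr(120°)/Br(180°) gauche 1.1; iPr(120°)/SH(60°) gauche 1.1; Et(240°)/Br(180°) gauche 0.8 → 3.9 kcal/mol.
Br at 240° (eclipsed): COOH(0°)/H(0°) eclipsed 1.9; iPr(120°)/SH(120°) eclipsed 3.5; Et(240°)/Br(240°) eclipsed 2.8 → 8.2 kcal/mol.
Br at 300° (staggered): COOH(0°)/Br(300°) gauche 0.7; iPr(120°)/SH(180°) gauche 1.1; Et(240°)/Br(300°) gauche 0.8; Et(240°)/SH(180°) gauche 1.1 → 3.7 kcal/mol.
The maximum (8.5 kcal/mol) occurs with Br at 120°.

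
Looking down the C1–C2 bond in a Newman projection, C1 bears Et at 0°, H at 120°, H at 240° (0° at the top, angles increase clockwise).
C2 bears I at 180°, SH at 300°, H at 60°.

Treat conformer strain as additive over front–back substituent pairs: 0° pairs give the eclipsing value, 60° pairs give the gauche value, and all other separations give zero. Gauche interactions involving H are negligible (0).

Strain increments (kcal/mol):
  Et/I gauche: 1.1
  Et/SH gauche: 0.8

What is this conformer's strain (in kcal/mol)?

This conformer (staggered): Et–SH gauche; 0.8 = 0.8 kcal/mol.

0.8 kcal/mol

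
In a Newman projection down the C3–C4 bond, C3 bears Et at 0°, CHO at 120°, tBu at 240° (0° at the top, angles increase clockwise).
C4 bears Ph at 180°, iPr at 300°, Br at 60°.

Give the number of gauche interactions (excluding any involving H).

6

Non-H gauche pairs: Et(0°)/iPr(300°); Et(0°)/Br(60°); CHO(120°)/Ph(180°); CHO(120°)/Br(60°); tBu(240°)/Ph(180°); tBu(240°)/iPr(300°) — 6 interactions.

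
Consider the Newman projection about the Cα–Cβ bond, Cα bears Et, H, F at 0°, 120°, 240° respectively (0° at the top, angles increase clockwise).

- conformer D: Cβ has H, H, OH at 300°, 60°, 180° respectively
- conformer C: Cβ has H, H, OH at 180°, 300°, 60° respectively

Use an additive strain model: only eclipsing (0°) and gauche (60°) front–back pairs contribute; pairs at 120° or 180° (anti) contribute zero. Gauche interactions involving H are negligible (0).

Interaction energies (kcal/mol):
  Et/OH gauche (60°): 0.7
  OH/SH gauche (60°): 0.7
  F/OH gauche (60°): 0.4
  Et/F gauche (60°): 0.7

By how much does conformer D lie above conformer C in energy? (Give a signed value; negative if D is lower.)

-0.3 kcal/mol

D (staggered): F(240°)/OH(180°) gauche 0.4 → 0.4 kcal/mol.
C (staggered): Et(0°)/OH(60°) gauche 0.7 → 0.7 kcal/mol.
E(D) − E(C) = 0.4 − 0.7 = -0.3 kcal/mol.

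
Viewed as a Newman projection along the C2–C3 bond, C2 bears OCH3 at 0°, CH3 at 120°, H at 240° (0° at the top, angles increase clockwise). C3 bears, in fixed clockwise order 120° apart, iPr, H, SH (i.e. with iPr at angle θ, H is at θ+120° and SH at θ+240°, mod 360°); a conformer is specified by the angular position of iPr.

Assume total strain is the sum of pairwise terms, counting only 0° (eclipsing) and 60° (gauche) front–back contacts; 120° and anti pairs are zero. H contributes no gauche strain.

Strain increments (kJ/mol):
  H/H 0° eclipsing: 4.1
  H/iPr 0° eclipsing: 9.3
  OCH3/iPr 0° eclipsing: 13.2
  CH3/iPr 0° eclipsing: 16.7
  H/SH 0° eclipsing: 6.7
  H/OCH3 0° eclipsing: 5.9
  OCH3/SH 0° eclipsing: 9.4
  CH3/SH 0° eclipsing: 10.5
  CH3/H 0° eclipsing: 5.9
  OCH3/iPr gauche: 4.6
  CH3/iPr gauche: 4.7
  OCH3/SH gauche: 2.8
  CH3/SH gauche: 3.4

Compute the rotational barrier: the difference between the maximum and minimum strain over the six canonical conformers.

22.2 kJ/mol

iPr at 0° (eclipsed): OCH3–iPr eclipsed, CH3–H eclipsed, H–SH eclipsed; 13.2 + 5.9 + 6.7 = 25.8 kJ/mol.
iPr at 60° (staggered): OCH3–iPr gauche, OCH3–SH gauche, CH3–iPr gauche; 4.6 + 2.8 + 4.7 = 12.1 kJ/mol.
iPr at 120° (eclipsed): OCH3–SH eclipsed, CH3–iPr eclipsed, H–H eclipsed; 9.4 + 16.7 + 4.1 = 30.2 kJ/mol.
iPr at 180° (staggered): OCH3–SH gauche, CH3–iPr gauche, CH3–SH gauche; 2.8 + 4.7 + 3.4 = 10.9 kJ/mol.
iPr at 240° (eclipsed): OCH3–H eclipsed, CH3–SH eclipsed, H–iPr eclipsed; 5.9 + 10.5 + 9.3 = 25.7 kJ/mol.
iPr at 300° (staggered): OCH3–iPr gauche, CH3–SH gauche; 4.6 + 3.4 = 8.0 kJ/mol.
Max at 120° (30.2 kJ/mol), min at 300° (8.0 kJ/mol); barrier = 22.2 kJ/mol.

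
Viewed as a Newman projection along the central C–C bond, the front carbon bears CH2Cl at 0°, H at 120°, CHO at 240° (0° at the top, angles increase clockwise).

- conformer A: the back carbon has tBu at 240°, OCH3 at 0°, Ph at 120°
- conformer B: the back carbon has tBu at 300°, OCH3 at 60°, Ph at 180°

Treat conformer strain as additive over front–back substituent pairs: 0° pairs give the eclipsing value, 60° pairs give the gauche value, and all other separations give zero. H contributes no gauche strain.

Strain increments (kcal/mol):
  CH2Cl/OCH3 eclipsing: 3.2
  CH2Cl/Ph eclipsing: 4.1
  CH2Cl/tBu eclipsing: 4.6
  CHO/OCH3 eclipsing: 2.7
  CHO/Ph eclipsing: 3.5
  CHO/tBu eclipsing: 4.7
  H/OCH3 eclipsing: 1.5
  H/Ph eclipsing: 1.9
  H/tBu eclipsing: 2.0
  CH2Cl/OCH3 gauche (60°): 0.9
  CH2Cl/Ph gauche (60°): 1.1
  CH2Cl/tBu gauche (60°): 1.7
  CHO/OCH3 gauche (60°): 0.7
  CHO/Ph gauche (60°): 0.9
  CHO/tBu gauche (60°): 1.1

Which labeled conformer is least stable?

A

A (eclipsed): CH2Cl(0°)/OCH3(0°) eclipsed 3.2; H(120°)/Ph(120°) eclipsed 1.9; CHO(240°)/tBu(240°) eclipsed 4.7 → 9.8 kcal/mol.
B (staggered): CH2Cl(0°)/tBu(300°) gauche 1.7; CH2Cl(0°)/OCH3(60°) gauche 0.9; CHO(240°)/tBu(300°) gauche 1.1; CHO(240°)/Ph(180°) gauche 0.9 → 4.6 kcal/mol.
A has the highest total (9.8 kcal/mol).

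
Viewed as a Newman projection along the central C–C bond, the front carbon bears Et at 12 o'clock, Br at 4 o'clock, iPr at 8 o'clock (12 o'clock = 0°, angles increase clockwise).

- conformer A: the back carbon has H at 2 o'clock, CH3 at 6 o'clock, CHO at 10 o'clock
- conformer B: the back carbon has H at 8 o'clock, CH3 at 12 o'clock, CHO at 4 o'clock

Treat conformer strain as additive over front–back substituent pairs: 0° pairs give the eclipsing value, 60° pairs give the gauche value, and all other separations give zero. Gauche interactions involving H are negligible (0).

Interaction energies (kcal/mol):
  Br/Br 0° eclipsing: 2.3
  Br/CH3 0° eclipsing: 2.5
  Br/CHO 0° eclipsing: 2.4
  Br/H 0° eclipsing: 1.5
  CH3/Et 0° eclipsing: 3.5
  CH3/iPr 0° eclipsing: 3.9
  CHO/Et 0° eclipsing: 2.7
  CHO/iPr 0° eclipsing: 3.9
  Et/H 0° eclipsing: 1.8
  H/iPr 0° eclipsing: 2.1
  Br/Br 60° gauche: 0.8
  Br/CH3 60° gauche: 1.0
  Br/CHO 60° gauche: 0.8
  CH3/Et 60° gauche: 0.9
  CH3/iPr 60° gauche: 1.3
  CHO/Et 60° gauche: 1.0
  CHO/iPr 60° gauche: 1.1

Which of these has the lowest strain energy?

A

A (staggered): Et–CHO gauche, Br–CH3 gauche, iPr–CH3 gauche, iPr–CHO gauche; 1.0 + 1.0 + 1.3 + 1.1 = 4.4 kcal/mol.
B (eclipsed): Et–CH3 eclipsed, Br–CHO eclipsed, iPr–H eclipsed; 3.5 + 2.4 + 2.1 = 8.0 kcal/mol.
A has the lowest total (4.4 kcal/mol).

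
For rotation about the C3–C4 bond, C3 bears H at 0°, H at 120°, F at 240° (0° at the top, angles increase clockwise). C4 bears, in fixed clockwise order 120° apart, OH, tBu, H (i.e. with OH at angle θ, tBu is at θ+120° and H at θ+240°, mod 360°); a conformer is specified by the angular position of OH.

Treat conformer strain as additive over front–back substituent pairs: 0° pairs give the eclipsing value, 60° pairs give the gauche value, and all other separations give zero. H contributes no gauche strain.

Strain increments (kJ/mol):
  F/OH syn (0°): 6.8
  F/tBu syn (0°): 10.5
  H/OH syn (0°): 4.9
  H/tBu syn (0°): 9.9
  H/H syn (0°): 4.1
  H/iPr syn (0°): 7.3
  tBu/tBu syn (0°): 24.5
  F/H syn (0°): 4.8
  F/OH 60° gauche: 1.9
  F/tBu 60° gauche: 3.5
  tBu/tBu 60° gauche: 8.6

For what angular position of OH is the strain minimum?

OH at 0° is eclipsed. H at 0° is eclipsed with OH at 0° (4.9); H at 120° is eclipsed with tBu at 120° (9.9); F at 240° is eclipsed with H at 240° (4.8). Total 19.6 kJ/mol.
OH at 60° is staggered. F at 240° is gauche with tBu at 180° (3.5). Total 3.5 kJ/mol.
OH at 120° is eclipsed. H at 0° is eclipsed with H at 0° (4.1); H at 120° is eclipsed with OH at 120° (4.9); F at 240° is eclipsed with tBu at 240° (10.5). Total 19.5 kJ/mol.
OH at 180° is staggered. F at 240° is gauche with OH at 180° (1.9); F at 240° is gauche with tBu at 300° (3.5). Total 5.4 kJ/mol.
OH at 240° is eclipsed. H at 0° is eclipsed with tBu at 0° (9.9); H at 120° is eclipsed with H at 120° (4.1); F at 240° is eclipsed with OH at 240° (6.8). Total 20.8 kJ/mol.
OH at 300° is staggered. F at 240° is gauche with OH at 300° (1.9). Total 1.9 kJ/mol.
The minimum (1.9 kJ/mol) occurs with OH at 300°.

300°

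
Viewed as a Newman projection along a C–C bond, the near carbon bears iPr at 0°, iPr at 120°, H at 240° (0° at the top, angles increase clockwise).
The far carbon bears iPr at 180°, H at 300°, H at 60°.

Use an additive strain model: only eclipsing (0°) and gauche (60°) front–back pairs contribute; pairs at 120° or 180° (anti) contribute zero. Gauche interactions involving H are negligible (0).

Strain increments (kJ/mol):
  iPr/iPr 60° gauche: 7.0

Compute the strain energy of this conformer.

7.0 kJ/mol

This conformer is staggered. iPr at 120° is gauche with iPr at 180° (7.0). Total 7.0 kJ/mol.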